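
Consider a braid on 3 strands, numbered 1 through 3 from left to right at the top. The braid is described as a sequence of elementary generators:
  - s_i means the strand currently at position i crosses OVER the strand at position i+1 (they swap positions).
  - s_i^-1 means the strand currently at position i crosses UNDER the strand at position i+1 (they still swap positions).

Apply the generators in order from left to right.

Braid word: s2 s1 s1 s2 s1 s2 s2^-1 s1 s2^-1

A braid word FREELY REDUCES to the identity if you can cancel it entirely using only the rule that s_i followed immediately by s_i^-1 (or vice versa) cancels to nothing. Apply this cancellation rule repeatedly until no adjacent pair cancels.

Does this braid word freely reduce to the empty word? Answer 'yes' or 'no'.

Gen 1 (s2): push. Stack: [s2]
Gen 2 (s1): push. Stack: [s2 s1]
Gen 3 (s1): push. Stack: [s2 s1 s1]
Gen 4 (s2): push. Stack: [s2 s1 s1 s2]
Gen 5 (s1): push. Stack: [s2 s1 s1 s2 s1]
Gen 6 (s2): push. Stack: [s2 s1 s1 s2 s1 s2]
Gen 7 (s2^-1): cancels prior s2. Stack: [s2 s1 s1 s2 s1]
Gen 8 (s1): push. Stack: [s2 s1 s1 s2 s1 s1]
Gen 9 (s2^-1): push. Stack: [s2 s1 s1 s2 s1 s1 s2^-1]
Reduced word: s2 s1 s1 s2 s1 s1 s2^-1

Answer: no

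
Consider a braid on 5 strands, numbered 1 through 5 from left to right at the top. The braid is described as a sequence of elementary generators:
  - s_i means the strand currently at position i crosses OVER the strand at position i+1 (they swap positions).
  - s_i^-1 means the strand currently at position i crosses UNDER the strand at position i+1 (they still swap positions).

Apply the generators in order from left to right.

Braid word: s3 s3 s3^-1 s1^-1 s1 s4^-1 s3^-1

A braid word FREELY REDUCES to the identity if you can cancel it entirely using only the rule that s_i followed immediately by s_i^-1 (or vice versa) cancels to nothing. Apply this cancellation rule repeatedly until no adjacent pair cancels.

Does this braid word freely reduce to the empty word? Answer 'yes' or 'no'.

Gen 1 (s3): push. Stack: [s3]
Gen 2 (s3): push. Stack: [s3 s3]
Gen 3 (s3^-1): cancels prior s3. Stack: [s3]
Gen 4 (s1^-1): push. Stack: [s3 s1^-1]
Gen 5 (s1): cancels prior s1^-1. Stack: [s3]
Gen 6 (s4^-1): push. Stack: [s3 s4^-1]
Gen 7 (s3^-1): push. Stack: [s3 s4^-1 s3^-1]
Reduced word: s3 s4^-1 s3^-1

Answer: no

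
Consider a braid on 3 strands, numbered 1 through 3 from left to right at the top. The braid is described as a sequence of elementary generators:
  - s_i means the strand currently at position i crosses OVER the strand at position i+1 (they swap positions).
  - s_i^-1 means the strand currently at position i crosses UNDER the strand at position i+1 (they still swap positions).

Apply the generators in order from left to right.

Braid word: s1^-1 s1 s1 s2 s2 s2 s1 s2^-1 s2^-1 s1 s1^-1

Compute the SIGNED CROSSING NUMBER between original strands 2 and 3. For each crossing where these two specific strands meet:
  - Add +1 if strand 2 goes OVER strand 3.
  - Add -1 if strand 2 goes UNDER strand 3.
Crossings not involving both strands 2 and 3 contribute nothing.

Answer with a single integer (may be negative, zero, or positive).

Answer: -1

Derivation:
Gen 1: crossing 1x2. Both 2&3? no. Sum: 0
Gen 2: crossing 2x1. Both 2&3? no. Sum: 0
Gen 3: crossing 1x2. Both 2&3? no. Sum: 0
Gen 4: crossing 1x3. Both 2&3? no. Sum: 0
Gen 5: crossing 3x1. Both 2&3? no. Sum: 0
Gen 6: crossing 1x3. Both 2&3? no. Sum: 0
Gen 7: 2 over 3. Both 2&3? yes. Contrib: +1. Sum: 1
Gen 8: crossing 2x1. Both 2&3? no. Sum: 1
Gen 9: crossing 1x2. Both 2&3? no. Sum: 1
Gen 10: 3 over 2. Both 2&3? yes. Contrib: -1. Sum: 0
Gen 11: 2 under 3. Both 2&3? yes. Contrib: -1. Sum: -1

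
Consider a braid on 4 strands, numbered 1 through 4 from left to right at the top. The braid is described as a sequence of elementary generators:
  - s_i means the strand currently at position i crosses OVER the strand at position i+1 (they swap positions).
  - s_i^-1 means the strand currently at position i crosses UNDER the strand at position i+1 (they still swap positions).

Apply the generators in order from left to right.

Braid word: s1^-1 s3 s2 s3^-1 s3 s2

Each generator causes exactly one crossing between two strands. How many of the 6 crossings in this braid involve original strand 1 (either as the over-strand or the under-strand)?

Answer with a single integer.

Gen 1: crossing 1x2. Involves strand 1? yes. Count so far: 1
Gen 2: crossing 3x4. Involves strand 1? no. Count so far: 1
Gen 3: crossing 1x4. Involves strand 1? yes. Count so far: 2
Gen 4: crossing 1x3. Involves strand 1? yes. Count so far: 3
Gen 5: crossing 3x1. Involves strand 1? yes. Count so far: 4
Gen 6: crossing 4x1. Involves strand 1? yes. Count so far: 5

Answer: 5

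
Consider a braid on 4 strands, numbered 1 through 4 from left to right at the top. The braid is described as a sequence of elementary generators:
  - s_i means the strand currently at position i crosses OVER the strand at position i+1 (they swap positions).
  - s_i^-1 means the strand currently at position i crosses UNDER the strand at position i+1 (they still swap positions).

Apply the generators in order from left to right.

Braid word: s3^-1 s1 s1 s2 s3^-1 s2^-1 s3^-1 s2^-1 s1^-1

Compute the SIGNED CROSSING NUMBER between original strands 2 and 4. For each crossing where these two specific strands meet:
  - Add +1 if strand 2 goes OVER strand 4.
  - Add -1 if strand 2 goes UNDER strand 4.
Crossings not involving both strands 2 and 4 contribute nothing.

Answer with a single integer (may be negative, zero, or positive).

Answer: 2

Derivation:
Gen 1: crossing 3x4. Both 2&4? no. Sum: 0
Gen 2: crossing 1x2. Both 2&4? no. Sum: 0
Gen 3: crossing 2x1. Both 2&4? no. Sum: 0
Gen 4: 2 over 4. Both 2&4? yes. Contrib: +1. Sum: 1
Gen 5: crossing 2x3. Both 2&4? no. Sum: 1
Gen 6: crossing 4x3. Both 2&4? no. Sum: 1
Gen 7: 4 under 2. Both 2&4? yes. Contrib: +1. Sum: 2
Gen 8: crossing 3x2. Both 2&4? no. Sum: 2
Gen 9: crossing 1x2. Both 2&4? no. Sum: 2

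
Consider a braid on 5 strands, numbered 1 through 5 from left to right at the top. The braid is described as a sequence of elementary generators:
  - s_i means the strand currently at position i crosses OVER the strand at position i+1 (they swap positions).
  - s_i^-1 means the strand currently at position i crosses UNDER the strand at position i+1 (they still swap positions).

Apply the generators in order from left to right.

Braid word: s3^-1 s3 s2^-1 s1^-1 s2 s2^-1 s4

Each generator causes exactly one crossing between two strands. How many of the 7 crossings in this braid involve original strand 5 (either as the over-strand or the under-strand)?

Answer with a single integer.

Answer: 1

Derivation:
Gen 1: crossing 3x4. Involves strand 5? no. Count so far: 0
Gen 2: crossing 4x3. Involves strand 5? no. Count so far: 0
Gen 3: crossing 2x3. Involves strand 5? no. Count so far: 0
Gen 4: crossing 1x3. Involves strand 5? no. Count so far: 0
Gen 5: crossing 1x2. Involves strand 5? no. Count so far: 0
Gen 6: crossing 2x1. Involves strand 5? no. Count so far: 0
Gen 7: crossing 4x5. Involves strand 5? yes. Count so far: 1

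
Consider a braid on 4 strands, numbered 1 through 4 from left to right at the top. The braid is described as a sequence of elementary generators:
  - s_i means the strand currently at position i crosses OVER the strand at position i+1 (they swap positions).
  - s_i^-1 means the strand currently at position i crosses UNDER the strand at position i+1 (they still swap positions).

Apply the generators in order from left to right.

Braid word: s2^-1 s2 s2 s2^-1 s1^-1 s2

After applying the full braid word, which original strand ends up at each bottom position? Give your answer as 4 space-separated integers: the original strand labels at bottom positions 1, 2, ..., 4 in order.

Gen 1 (s2^-1): strand 2 crosses under strand 3. Perm now: [1 3 2 4]
Gen 2 (s2): strand 3 crosses over strand 2. Perm now: [1 2 3 4]
Gen 3 (s2): strand 2 crosses over strand 3. Perm now: [1 3 2 4]
Gen 4 (s2^-1): strand 3 crosses under strand 2. Perm now: [1 2 3 4]
Gen 5 (s1^-1): strand 1 crosses under strand 2. Perm now: [2 1 3 4]
Gen 6 (s2): strand 1 crosses over strand 3. Perm now: [2 3 1 4]

Answer: 2 3 1 4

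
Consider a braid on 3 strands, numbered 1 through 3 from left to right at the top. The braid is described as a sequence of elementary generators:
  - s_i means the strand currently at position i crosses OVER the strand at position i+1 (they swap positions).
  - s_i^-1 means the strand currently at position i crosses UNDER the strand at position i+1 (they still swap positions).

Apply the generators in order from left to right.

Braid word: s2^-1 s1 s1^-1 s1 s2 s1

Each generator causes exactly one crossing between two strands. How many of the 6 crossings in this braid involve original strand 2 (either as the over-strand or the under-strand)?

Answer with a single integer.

Answer: 3

Derivation:
Gen 1: crossing 2x3. Involves strand 2? yes. Count so far: 1
Gen 2: crossing 1x3. Involves strand 2? no. Count so far: 1
Gen 3: crossing 3x1. Involves strand 2? no. Count so far: 1
Gen 4: crossing 1x3. Involves strand 2? no. Count so far: 1
Gen 5: crossing 1x2. Involves strand 2? yes. Count so far: 2
Gen 6: crossing 3x2. Involves strand 2? yes. Count so far: 3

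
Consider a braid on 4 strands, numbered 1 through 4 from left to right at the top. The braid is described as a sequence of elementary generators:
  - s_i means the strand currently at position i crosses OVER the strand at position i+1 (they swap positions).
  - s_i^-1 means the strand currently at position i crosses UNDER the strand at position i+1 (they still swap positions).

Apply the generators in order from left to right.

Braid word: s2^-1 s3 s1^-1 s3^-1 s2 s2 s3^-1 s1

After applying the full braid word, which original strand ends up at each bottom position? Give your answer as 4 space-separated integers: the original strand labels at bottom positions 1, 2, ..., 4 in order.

Gen 1 (s2^-1): strand 2 crosses under strand 3. Perm now: [1 3 2 4]
Gen 2 (s3): strand 2 crosses over strand 4. Perm now: [1 3 4 2]
Gen 3 (s1^-1): strand 1 crosses under strand 3. Perm now: [3 1 4 2]
Gen 4 (s3^-1): strand 4 crosses under strand 2. Perm now: [3 1 2 4]
Gen 5 (s2): strand 1 crosses over strand 2. Perm now: [3 2 1 4]
Gen 6 (s2): strand 2 crosses over strand 1. Perm now: [3 1 2 4]
Gen 7 (s3^-1): strand 2 crosses under strand 4. Perm now: [3 1 4 2]
Gen 8 (s1): strand 3 crosses over strand 1. Perm now: [1 3 4 2]

Answer: 1 3 4 2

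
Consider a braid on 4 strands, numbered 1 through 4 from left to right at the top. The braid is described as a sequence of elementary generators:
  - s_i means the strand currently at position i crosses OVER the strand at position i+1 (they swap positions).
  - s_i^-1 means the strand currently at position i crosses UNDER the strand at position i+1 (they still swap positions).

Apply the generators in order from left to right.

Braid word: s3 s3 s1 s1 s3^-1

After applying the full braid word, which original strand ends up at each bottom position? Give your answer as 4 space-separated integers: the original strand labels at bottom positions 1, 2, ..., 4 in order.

Gen 1 (s3): strand 3 crosses over strand 4. Perm now: [1 2 4 3]
Gen 2 (s3): strand 4 crosses over strand 3. Perm now: [1 2 3 4]
Gen 3 (s1): strand 1 crosses over strand 2. Perm now: [2 1 3 4]
Gen 4 (s1): strand 2 crosses over strand 1. Perm now: [1 2 3 4]
Gen 5 (s3^-1): strand 3 crosses under strand 4. Perm now: [1 2 4 3]

Answer: 1 2 4 3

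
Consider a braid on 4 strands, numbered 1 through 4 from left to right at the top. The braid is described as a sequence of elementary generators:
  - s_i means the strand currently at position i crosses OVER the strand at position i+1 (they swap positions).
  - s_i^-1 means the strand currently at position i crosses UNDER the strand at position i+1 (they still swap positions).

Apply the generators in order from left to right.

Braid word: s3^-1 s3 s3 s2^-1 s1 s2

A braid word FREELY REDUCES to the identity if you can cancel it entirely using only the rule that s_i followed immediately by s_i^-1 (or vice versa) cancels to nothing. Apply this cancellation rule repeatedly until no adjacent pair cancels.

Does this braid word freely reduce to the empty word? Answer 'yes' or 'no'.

Answer: no

Derivation:
Gen 1 (s3^-1): push. Stack: [s3^-1]
Gen 2 (s3): cancels prior s3^-1. Stack: []
Gen 3 (s3): push. Stack: [s3]
Gen 4 (s2^-1): push. Stack: [s3 s2^-1]
Gen 5 (s1): push. Stack: [s3 s2^-1 s1]
Gen 6 (s2): push. Stack: [s3 s2^-1 s1 s2]
Reduced word: s3 s2^-1 s1 s2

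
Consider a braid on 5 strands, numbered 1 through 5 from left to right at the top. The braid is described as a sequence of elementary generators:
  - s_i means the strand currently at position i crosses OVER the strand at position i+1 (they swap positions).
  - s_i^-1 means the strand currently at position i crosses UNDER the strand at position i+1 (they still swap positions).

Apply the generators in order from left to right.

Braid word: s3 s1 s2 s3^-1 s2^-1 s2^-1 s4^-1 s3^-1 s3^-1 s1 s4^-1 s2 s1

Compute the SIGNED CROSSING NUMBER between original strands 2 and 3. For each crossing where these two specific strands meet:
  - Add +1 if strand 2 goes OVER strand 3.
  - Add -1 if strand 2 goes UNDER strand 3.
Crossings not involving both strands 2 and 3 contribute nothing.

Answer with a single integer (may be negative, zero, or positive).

Gen 1: crossing 3x4. Both 2&3? no. Sum: 0
Gen 2: crossing 1x2. Both 2&3? no. Sum: 0
Gen 3: crossing 1x4. Both 2&3? no. Sum: 0
Gen 4: crossing 1x3. Both 2&3? no. Sum: 0
Gen 5: crossing 4x3. Both 2&3? no. Sum: 0
Gen 6: crossing 3x4. Both 2&3? no. Sum: 0
Gen 7: crossing 1x5. Both 2&3? no. Sum: 0
Gen 8: crossing 3x5. Both 2&3? no. Sum: 0
Gen 9: crossing 5x3. Both 2&3? no. Sum: 0
Gen 10: crossing 2x4. Both 2&3? no. Sum: 0
Gen 11: crossing 5x1. Both 2&3? no. Sum: 0
Gen 12: 2 over 3. Both 2&3? yes. Contrib: +1. Sum: 1
Gen 13: crossing 4x3. Both 2&3? no. Sum: 1

Answer: 1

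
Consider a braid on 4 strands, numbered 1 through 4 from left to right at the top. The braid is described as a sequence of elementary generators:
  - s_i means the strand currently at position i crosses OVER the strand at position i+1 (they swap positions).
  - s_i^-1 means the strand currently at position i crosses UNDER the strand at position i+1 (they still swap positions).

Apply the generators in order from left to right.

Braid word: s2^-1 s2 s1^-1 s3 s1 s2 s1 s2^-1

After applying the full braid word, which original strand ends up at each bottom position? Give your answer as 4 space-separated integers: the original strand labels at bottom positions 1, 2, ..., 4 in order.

Gen 1 (s2^-1): strand 2 crosses under strand 3. Perm now: [1 3 2 4]
Gen 2 (s2): strand 3 crosses over strand 2. Perm now: [1 2 3 4]
Gen 3 (s1^-1): strand 1 crosses under strand 2. Perm now: [2 1 3 4]
Gen 4 (s3): strand 3 crosses over strand 4. Perm now: [2 1 4 3]
Gen 5 (s1): strand 2 crosses over strand 1. Perm now: [1 2 4 3]
Gen 6 (s2): strand 2 crosses over strand 4. Perm now: [1 4 2 3]
Gen 7 (s1): strand 1 crosses over strand 4. Perm now: [4 1 2 3]
Gen 8 (s2^-1): strand 1 crosses under strand 2. Perm now: [4 2 1 3]

Answer: 4 2 1 3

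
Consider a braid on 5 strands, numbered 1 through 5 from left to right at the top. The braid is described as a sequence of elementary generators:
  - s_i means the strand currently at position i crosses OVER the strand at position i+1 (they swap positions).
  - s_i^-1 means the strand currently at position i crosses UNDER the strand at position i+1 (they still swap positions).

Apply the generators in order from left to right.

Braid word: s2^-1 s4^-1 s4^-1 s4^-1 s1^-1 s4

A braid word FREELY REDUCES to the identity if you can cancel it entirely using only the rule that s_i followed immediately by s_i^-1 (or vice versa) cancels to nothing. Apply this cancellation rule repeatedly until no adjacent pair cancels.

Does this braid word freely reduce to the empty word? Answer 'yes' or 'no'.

Answer: no

Derivation:
Gen 1 (s2^-1): push. Stack: [s2^-1]
Gen 2 (s4^-1): push. Stack: [s2^-1 s4^-1]
Gen 3 (s4^-1): push. Stack: [s2^-1 s4^-1 s4^-1]
Gen 4 (s4^-1): push. Stack: [s2^-1 s4^-1 s4^-1 s4^-1]
Gen 5 (s1^-1): push. Stack: [s2^-1 s4^-1 s4^-1 s4^-1 s1^-1]
Gen 6 (s4): push. Stack: [s2^-1 s4^-1 s4^-1 s4^-1 s1^-1 s4]
Reduced word: s2^-1 s4^-1 s4^-1 s4^-1 s1^-1 s4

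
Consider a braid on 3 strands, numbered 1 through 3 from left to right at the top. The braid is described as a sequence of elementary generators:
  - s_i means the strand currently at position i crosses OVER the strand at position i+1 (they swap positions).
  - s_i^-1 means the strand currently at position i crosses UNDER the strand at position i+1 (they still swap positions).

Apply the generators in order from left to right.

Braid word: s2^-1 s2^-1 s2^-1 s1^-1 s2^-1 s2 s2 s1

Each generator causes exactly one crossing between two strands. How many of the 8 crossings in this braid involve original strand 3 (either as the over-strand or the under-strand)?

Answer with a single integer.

Answer: 5

Derivation:
Gen 1: crossing 2x3. Involves strand 3? yes. Count so far: 1
Gen 2: crossing 3x2. Involves strand 3? yes. Count so far: 2
Gen 3: crossing 2x3. Involves strand 3? yes. Count so far: 3
Gen 4: crossing 1x3. Involves strand 3? yes. Count so far: 4
Gen 5: crossing 1x2. Involves strand 3? no. Count so far: 4
Gen 6: crossing 2x1. Involves strand 3? no. Count so far: 4
Gen 7: crossing 1x2. Involves strand 3? no. Count so far: 4
Gen 8: crossing 3x2. Involves strand 3? yes. Count so far: 5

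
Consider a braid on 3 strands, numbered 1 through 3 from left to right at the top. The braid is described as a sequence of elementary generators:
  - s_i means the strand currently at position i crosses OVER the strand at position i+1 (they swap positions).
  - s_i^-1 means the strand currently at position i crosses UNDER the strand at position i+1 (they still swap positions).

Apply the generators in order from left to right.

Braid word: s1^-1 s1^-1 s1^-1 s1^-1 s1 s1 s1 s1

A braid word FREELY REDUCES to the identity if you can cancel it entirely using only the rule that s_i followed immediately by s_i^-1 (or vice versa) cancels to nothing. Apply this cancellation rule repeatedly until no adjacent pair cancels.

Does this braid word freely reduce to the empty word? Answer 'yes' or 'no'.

Answer: yes

Derivation:
Gen 1 (s1^-1): push. Stack: [s1^-1]
Gen 2 (s1^-1): push. Stack: [s1^-1 s1^-1]
Gen 3 (s1^-1): push. Stack: [s1^-1 s1^-1 s1^-1]
Gen 4 (s1^-1): push. Stack: [s1^-1 s1^-1 s1^-1 s1^-1]
Gen 5 (s1): cancels prior s1^-1. Stack: [s1^-1 s1^-1 s1^-1]
Gen 6 (s1): cancels prior s1^-1. Stack: [s1^-1 s1^-1]
Gen 7 (s1): cancels prior s1^-1. Stack: [s1^-1]
Gen 8 (s1): cancels prior s1^-1. Stack: []
Reduced word: (empty)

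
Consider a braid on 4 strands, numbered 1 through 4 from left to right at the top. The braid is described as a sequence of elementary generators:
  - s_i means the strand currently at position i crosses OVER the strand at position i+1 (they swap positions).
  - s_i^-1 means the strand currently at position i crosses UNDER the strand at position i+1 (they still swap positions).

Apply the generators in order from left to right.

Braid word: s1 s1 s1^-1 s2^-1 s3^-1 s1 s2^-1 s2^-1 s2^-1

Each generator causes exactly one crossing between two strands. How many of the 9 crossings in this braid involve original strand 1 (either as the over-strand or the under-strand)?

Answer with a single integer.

Answer: 5

Derivation:
Gen 1: crossing 1x2. Involves strand 1? yes. Count so far: 1
Gen 2: crossing 2x1. Involves strand 1? yes. Count so far: 2
Gen 3: crossing 1x2. Involves strand 1? yes. Count so far: 3
Gen 4: crossing 1x3. Involves strand 1? yes. Count so far: 4
Gen 5: crossing 1x4. Involves strand 1? yes. Count so far: 5
Gen 6: crossing 2x3. Involves strand 1? no. Count so far: 5
Gen 7: crossing 2x4. Involves strand 1? no. Count so far: 5
Gen 8: crossing 4x2. Involves strand 1? no. Count so far: 5
Gen 9: crossing 2x4. Involves strand 1? no. Count so far: 5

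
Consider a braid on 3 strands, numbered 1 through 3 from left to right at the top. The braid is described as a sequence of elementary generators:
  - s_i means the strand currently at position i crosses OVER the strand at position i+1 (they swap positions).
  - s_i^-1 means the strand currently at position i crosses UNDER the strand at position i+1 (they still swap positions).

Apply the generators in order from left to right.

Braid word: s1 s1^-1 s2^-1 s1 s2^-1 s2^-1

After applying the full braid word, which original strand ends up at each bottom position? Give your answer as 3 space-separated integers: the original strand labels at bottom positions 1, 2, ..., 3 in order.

Gen 1 (s1): strand 1 crosses over strand 2. Perm now: [2 1 3]
Gen 2 (s1^-1): strand 2 crosses under strand 1. Perm now: [1 2 3]
Gen 3 (s2^-1): strand 2 crosses under strand 3. Perm now: [1 3 2]
Gen 4 (s1): strand 1 crosses over strand 3. Perm now: [3 1 2]
Gen 5 (s2^-1): strand 1 crosses under strand 2. Perm now: [3 2 1]
Gen 6 (s2^-1): strand 2 crosses under strand 1. Perm now: [3 1 2]

Answer: 3 1 2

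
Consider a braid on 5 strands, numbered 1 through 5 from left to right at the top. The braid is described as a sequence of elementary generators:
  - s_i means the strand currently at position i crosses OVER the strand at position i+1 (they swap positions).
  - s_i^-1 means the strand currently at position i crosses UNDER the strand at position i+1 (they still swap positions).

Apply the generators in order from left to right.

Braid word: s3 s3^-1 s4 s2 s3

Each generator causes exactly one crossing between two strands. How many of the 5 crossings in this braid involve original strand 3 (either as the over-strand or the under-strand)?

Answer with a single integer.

Answer: 3

Derivation:
Gen 1: crossing 3x4. Involves strand 3? yes. Count so far: 1
Gen 2: crossing 4x3. Involves strand 3? yes. Count so far: 2
Gen 3: crossing 4x5. Involves strand 3? no. Count so far: 2
Gen 4: crossing 2x3. Involves strand 3? yes. Count so far: 3
Gen 5: crossing 2x5. Involves strand 3? no. Count so far: 3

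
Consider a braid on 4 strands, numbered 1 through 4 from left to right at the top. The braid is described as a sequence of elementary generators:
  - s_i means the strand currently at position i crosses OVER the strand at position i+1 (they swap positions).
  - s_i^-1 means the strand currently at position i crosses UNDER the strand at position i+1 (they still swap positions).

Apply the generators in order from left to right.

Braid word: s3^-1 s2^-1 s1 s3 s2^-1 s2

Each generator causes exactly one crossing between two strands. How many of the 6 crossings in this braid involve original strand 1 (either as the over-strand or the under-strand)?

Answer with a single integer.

Answer: 3

Derivation:
Gen 1: crossing 3x4. Involves strand 1? no. Count so far: 0
Gen 2: crossing 2x4. Involves strand 1? no. Count so far: 0
Gen 3: crossing 1x4. Involves strand 1? yes. Count so far: 1
Gen 4: crossing 2x3. Involves strand 1? no. Count so far: 1
Gen 5: crossing 1x3. Involves strand 1? yes. Count so far: 2
Gen 6: crossing 3x1. Involves strand 1? yes. Count so far: 3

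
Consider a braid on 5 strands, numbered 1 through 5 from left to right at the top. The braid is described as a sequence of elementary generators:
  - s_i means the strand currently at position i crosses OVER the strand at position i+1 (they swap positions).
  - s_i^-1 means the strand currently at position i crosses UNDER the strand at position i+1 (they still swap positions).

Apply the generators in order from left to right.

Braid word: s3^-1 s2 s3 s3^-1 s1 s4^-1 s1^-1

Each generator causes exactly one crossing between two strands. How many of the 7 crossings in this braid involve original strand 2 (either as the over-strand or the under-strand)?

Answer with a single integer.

Answer: 3

Derivation:
Gen 1: crossing 3x4. Involves strand 2? no. Count so far: 0
Gen 2: crossing 2x4. Involves strand 2? yes. Count so far: 1
Gen 3: crossing 2x3. Involves strand 2? yes. Count so far: 2
Gen 4: crossing 3x2. Involves strand 2? yes. Count so far: 3
Gen 5: crossing 1x4. Involves strand 2? no. Count so far: 3
Gen 6: crossing 3x5. Involves strand 2? no. Count so far: 3
Gen 7: crossing 4x1. Involves strand 2? no. Count so far: 3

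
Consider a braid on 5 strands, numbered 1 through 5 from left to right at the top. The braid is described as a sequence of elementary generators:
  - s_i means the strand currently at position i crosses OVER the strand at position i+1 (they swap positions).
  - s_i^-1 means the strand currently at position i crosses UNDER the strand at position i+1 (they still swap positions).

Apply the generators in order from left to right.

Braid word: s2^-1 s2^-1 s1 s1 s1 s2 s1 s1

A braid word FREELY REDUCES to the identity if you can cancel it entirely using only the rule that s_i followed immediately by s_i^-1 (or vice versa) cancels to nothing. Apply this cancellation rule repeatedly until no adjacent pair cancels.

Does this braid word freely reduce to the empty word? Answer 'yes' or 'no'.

Answer: no

Derivation:
Gen 1 (s2^-1): push. Stack: [s2^-1]
Gen 2 (s2^-1): push. Stack: [s2^-1 s2^-1]
Gen 3 (s1): push. Stack: [s2^-1 s2^-1 s1]
Gen 4 (s1): push. Stack: [s2^-1 s2^-1 s1 s1]
Gen 5 (s1): push. Stack: [s2^-1 s2^-1 s1 s1 s1]
Gen 6 (s2): push. Stack: [s2^-1 s2^-1 s1 s1 s1 s2]
Gen 7 (s1): push. Stack: [s2^-1 s2^-1 s1 s1 s1 s2 s1]
Gen 8 (s1): push. Stack: [s2^-1 s2^-1 s1 s1 s1 s2 s1 s1]
Reduced word: s2^-1 s2^-1 s1 s1 s1 s2 s1 s1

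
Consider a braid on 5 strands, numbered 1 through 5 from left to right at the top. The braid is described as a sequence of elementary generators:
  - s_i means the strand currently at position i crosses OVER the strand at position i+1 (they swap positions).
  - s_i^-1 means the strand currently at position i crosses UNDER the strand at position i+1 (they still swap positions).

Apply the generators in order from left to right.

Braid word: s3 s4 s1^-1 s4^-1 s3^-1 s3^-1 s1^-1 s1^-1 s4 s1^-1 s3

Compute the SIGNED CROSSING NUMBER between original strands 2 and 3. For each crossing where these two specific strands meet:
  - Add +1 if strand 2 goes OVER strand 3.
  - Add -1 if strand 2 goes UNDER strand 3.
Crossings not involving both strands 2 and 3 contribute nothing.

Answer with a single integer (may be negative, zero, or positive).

Gen 1: crossing 3x4. Both 2&3? no. Sum: 0
Gen 2: crossing 3x5. Both 2&3? no. Sum: 0
Gen 3: crossing 1x2. Both 2&3? no. Sum: 0
Gen 4: crossing 5x3. Both 2&3? no. Sum: 0
Gen 5: crossing 4x3. Both 2&3? no. Sum: 0
Gen 6: crossing 3x4. Both 2&3? no. Sum: 0
Gen 7: crossing 2x1. Both 2&3? no. Sum: 0
Gen 8: crossing 1x2. Both 2&3? no. Sum: 0
Gen 9: crossing 3x5. Both 2&3? no. Sum: 0
Gen 10: crossing 2x1. Both 2&3? no. Sum: 0
Gen 11: crossing 4x5. Both 2&3? no. Sum: 0

Answer: 0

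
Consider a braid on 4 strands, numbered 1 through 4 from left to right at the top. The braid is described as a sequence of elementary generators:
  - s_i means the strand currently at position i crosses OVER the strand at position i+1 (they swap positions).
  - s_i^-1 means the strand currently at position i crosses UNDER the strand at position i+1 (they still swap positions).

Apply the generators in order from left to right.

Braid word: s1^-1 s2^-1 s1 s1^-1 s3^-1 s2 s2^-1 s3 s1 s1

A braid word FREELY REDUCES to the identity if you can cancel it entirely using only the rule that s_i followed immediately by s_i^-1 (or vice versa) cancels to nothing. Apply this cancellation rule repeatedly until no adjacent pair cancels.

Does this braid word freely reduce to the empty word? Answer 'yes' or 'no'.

Answer: no

Derivation:
Gen 1 (s1^-1): push. Stack: [s1^-1]
Gen 2 (s2^-1): push. Stack: [s1^-1 s2^-1]
Gen 3 (s1): push. Stack: [s1^-1 s2^-1 s1]
Gen 4 (s1^-1): cancels prior s1. Stack: [s1^-1 s2^-1]
Gen 5 (s3^-1): push. Stack: [s1^-1 s2^-1 s3^-1]
Gen 6 (s2): push. Stack: [s1^-1 s2^-1 s3^-1 s2]
Gen 7 (s2^-1): cancels prior s2. Stack: [s1^-1 s2^-1 s3^-1]
Gen 8 (s3): cancels prior s3^-1. Stack: [s1^-1 s2^-1]
Gen 9 (s1): push. Stack: [s1^-1 s2^-1 s1]
Gen 10 (s1): push. Stack: [s1^-1 s2^-1 s1 s1]
Reduced word: s1^-1 s2^-1 s1 s1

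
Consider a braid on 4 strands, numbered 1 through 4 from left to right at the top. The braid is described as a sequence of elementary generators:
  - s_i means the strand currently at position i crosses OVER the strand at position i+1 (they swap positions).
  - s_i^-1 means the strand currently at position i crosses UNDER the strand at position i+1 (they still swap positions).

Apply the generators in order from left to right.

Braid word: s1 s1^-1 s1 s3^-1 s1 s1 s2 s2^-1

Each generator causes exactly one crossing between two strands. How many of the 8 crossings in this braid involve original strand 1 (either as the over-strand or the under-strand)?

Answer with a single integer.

Gen 1: crossing 1x2. Involves strand 1? yes. Count so far: 1
Gen 2: crossing 2x1. Involves strand 1? yes. Count so far: 2
Gen 3: crossing 1x2. Involves strand 1? yes. Count so far: 3
Gen 4: crossing 3x4. Involves strand 1? no. Count so far: 3
Gen 5: crossing 2x1. Involves strand 1? yes. Count so far: 4
Gen 6: crossing 1x2. Involves strand 1? yes. Count so far: 5
Gen 7: crossing 1x4. Involves strand 1? yes. Count so far: 6
Gen 8: crossing 4x1. Involves strand 1? yes. Count so far: 7

Answer: 7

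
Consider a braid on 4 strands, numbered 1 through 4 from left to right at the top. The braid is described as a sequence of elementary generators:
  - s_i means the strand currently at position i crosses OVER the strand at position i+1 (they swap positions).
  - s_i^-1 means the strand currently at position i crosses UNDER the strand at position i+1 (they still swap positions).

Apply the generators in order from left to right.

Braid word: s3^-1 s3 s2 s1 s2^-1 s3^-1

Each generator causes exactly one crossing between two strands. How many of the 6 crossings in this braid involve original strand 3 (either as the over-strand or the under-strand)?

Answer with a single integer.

Gen 1: crossing 3x4. Involves strand 3? yes. Count so far: 1
Gen 2: crossing 4x3. Involves strand 3? yes. Count so far: 2
Gen 3: crossing 2x3. Involves strand 3? yes. Count so far: 3
Gen 4: crossing 1x3. Involves strand 3? yes. Count so far: 4
Gen 5: crossing 1x2. Involves strand 3? no. Count so far: 4
Gen 6: crossing 1x4. Involves strand 3? no. Count so far: 4

Answer: 4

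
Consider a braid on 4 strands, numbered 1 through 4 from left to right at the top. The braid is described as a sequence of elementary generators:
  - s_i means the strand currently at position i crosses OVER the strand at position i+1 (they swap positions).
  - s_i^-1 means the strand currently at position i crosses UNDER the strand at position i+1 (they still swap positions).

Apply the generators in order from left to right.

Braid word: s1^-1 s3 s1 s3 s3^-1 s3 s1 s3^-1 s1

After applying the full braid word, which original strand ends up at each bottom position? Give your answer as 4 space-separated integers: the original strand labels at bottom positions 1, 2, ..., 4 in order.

Answer: 1 2 4 3

Derivation:
Gen 1 (s1^-1): strand 1 crosses under strand 2. Perm now: [2 1 3 4]
Gen 2 (s3): strand 3 crosses over strand 4. Perm now: [2 1 4 3]
Gen 3 (s1): strand 2 crosses over strand 1. Perm now: [1 2 4 3]
Gen 4 (s3): strand 4 crosses over strand 3. Perm now: [1 2 3 4]
Gen 5 (s3^-1): strand 3 crosses under strand 4. Perm now: [1 2 4 3]
Gen 6 (s3): strand 4 crosses over strand 3. Perm now: [1 2 3 4]
Gen 7 (s1): strand 1 crosses over strand 2. Perm now: [2 1 3 4]
Gen 8 (s3^-1): strand 3 crosses under strand 4. Perm now: [2 1 4 3]
Gen 9 (s1): strand 2 crosses over strand 1. Perm now: [1 2 4 3]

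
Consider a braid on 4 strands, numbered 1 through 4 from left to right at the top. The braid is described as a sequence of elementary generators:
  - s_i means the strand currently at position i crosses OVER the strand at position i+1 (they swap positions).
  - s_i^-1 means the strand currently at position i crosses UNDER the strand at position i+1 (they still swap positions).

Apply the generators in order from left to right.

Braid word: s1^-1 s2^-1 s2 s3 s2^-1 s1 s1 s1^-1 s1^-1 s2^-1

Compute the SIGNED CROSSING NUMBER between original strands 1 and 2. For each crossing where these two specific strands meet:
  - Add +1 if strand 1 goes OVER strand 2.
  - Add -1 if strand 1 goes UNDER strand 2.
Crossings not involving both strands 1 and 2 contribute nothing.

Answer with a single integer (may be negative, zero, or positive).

Gen 1: 1 under 2. Both 1&2? yes. Contrib: -1. Sum: -1
Gen 2: crossing 1x3. Both 1&2? no. Sum: -1
Gen 3: crossing 3x1. Both 1&2? no. Sum: -1
Gen 4: crossing 3x4. Both 1&2? no. Sum: -1
Gen 5: crossing 1x4. Both 1&2? no. Sum: -1
Gen 6: crossing 2x4. Both 1&2? no. Sum: -1
Gen 7: crossing 4x2. Both 1&2? no. Sum: -1
Gen 8: crossing 2x4. Both 1&2? no. Sum: -1
Gen 9: crossing 4x2. Both 1&2? no. Sum: -1
Gen 10: crossing 4x1. Both 1&2? no. Sum: -1

Answer: -1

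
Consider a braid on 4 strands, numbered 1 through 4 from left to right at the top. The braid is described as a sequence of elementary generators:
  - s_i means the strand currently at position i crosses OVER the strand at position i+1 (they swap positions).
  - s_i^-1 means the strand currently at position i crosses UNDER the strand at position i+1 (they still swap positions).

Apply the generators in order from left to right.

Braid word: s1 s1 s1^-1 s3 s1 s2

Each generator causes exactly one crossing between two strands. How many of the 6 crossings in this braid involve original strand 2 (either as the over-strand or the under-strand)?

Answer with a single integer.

Gen 1: crossing 1x2. Involves strand 2? yes. Count so far: 1
Gen 2: crossing 2x1. Involves strand 2? yes. Count so far: 2
Gen 3: crossing 1x2. Involves strand 2? yes. Count so far: 3
Gen 4: crossing 3x4. Involves strand 2? no. Count so far: 3
Gen 5: crossing 2x1. Involves strand 2? yes. Count so far: 4
Gen 6: crossing 2x4. Involves strand 2? yes. Count so far: 5

Answer: 5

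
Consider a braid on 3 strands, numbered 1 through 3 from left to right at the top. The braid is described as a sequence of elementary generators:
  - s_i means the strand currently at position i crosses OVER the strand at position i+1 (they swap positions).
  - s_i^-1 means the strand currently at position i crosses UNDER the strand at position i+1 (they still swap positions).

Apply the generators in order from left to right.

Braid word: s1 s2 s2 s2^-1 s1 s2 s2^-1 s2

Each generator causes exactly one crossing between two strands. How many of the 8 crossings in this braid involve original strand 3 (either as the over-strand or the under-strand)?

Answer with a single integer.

Gen 1: crossing 1x2. Involves strand 3? no. Count so far: 0
Gen 2: crossing 1x3. Involves strand 3? yes. Count so far: 1
Gen 3: crossing 3x1. Involves strand 3? yes. Count so far: 2
Gen 4: crossing 1x3. Involves strand 3? yes. Count so far: 3
Gen 5: crossing 2x3. Involves strand 3? yes. Count so far: 4
Gen 6: crossing 2x1. Involves strand 3? no. Count so far: 4
Gen 7: crossing 1x2. Involves strand 3? no. Count so far: 4
Gen 8: crossing 2x1. Involves strand 3? no. Count so far: 4

Answer: 4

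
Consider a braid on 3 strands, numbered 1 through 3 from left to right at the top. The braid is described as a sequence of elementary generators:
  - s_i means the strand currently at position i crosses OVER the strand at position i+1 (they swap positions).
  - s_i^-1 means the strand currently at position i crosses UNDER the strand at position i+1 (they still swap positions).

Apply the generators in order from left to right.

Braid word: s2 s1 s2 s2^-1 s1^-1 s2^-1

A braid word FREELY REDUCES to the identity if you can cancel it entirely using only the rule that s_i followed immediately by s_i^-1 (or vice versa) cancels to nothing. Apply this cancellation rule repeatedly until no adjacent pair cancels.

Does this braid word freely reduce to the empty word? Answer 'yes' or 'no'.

Answer: yes

Derivation:
Gen 1 (s2): push. Stack: [s2]
Gen 2 (s1): push. Stack: [s2 s1]
Gen 3 (s2): push. Stack: [s2 s1 s2]
Gen 4 (s2^-1): cancels prior s2. Stack: [s2 s1]
Gen 5 (s1^-1): cancels prior s1. Stack: [s2]
Gen 6 (s2^-1): cancels prior s2. Stack: []
Reduced word: (empty)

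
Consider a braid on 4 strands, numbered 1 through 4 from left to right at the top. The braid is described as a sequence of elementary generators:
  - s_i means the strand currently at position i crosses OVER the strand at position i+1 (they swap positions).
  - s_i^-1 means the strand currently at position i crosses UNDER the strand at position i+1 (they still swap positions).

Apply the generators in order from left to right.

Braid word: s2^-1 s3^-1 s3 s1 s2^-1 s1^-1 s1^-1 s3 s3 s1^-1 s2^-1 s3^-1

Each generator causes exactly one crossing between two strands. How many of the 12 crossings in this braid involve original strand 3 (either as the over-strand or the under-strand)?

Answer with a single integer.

Gen 1: crossing 2x3. Involves strand 3? yes. Count so far: 1
Gen 2: crossing 2x4. Involves strand 3? no. Count so far: 1
Gen 3: crossing 4x2. Involves strand 3? no. Count so far: 1
Gen 4: crossing 1x3. Involves strand 3? yes. Count so far: 2
Gen 5: crossing 1x2. Involves strand 3? no. Count so far: 2
Gen 6: crossing 3x2. Involves strand 3? yes. Count so far: 3
Gen 7: crossing 2x3. Involves strand 3? yes. Count so far: 4
Gen 8: crossing 1x4. Involves strand 3? no. Count so far: 4
Gen 9: crossing 4x1. Involves strand 3? no. Count so far: 4
Gen 10: crossing 3x2. Involves strand 3? yes. Count so far: 5
Gen 11: crossing 3x1. Involves strand 3? yes. Count so far: 6
Gen 12: crossing 3x4. Involves strand 3? yes. Count so far: 7

Answer: 7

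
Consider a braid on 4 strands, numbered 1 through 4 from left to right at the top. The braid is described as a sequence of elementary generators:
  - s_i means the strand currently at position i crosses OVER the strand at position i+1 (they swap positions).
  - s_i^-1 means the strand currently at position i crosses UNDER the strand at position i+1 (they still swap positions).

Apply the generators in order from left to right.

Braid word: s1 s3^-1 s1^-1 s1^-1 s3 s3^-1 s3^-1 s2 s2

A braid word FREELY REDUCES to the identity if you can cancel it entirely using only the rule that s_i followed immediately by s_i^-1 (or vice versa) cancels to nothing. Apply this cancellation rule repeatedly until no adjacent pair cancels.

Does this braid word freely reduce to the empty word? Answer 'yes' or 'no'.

Answer: no

Derivation:
Gen 1 (s1): push. Stack: [s1]
Gen 2 (s3^-1): push. Stack: [s1 s3^-1]
Gen 3 (s1^-1): push. Stack: [s1 s3^-1 s1^-1]
Gen 4 (s1^-1): push. Stack: [s1 s3^-1 s1^-1 s1^-1]
Gen 5 (s3): push. Stack: [s1 s3^-1 s1^-1 s1^-1 s3]
Gen 6 (s3^-1): cancels prior s3. Stack: [s1 s3^-1 s1^-1 s1^-1]
Gen 7 (s3^-1): push. Stack: [s1 s3^-1 s1^-1 s1^-1 s3^-1]
Gen 8 (s2): push. Stack: [s1 s3^-1 s1^-1 s1^-1 s3^-1 s2]
Gen 9 (s2): push. Stack: [s1 s3^-1 s1^-1 s1^-1 s3^-1 s2 s2]
Reduced word: s1 s3^-1 s1^-1 s1^-1 s3^-1 s2 s2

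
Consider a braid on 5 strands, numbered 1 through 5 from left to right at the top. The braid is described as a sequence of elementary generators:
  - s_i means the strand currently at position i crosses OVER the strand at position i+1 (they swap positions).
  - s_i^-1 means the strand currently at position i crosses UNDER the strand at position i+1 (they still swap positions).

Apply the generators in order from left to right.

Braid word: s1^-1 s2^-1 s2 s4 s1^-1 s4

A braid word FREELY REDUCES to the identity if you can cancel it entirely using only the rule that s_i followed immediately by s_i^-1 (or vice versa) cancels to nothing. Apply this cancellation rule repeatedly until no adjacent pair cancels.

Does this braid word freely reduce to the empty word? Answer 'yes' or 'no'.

Gen 1 (s1^-1): push. Stack: [s1^-1]
Gen 2 (s2^-1): push. Stack: [s1^-1 s2^-1]
Gen 3 (s2): cancels prior s2^-1. Stack: [s1^-1]
Gen 4 (s4): push. Stack: [s1^-1 s4]
Gen 5 (s1^-1): push. Stack: [s1^-1 s4 s1^-1]
Gen 6 (s4): push. Stack: [s1^-1 s4 s1^-1 s4]
Reduced word: s1^-1 s4 s1^-1 s4

Answer: no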